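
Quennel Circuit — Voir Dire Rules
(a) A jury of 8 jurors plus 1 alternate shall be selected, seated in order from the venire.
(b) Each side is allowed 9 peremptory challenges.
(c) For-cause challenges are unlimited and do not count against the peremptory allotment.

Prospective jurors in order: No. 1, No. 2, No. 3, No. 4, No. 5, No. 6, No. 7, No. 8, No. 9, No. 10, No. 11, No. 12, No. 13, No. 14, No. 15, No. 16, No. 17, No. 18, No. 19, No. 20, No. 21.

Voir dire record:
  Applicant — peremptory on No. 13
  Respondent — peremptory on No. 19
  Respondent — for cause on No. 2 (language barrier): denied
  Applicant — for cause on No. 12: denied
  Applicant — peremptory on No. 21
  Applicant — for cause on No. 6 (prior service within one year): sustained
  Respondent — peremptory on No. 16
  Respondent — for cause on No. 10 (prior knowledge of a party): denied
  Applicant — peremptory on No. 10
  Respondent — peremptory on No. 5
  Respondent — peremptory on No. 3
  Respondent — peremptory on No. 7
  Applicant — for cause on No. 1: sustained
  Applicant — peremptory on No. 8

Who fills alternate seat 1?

18

Removed: #1, #3, #5, #6, #7, #8, #10, #13, #16, #19, #21. (#2, #12 stay — for-cause denied.)
Filling seats in venire order through position 9: #2, #4, #9, #11, #12, #14, #15, #17, #18.
So alternate 1 is #18.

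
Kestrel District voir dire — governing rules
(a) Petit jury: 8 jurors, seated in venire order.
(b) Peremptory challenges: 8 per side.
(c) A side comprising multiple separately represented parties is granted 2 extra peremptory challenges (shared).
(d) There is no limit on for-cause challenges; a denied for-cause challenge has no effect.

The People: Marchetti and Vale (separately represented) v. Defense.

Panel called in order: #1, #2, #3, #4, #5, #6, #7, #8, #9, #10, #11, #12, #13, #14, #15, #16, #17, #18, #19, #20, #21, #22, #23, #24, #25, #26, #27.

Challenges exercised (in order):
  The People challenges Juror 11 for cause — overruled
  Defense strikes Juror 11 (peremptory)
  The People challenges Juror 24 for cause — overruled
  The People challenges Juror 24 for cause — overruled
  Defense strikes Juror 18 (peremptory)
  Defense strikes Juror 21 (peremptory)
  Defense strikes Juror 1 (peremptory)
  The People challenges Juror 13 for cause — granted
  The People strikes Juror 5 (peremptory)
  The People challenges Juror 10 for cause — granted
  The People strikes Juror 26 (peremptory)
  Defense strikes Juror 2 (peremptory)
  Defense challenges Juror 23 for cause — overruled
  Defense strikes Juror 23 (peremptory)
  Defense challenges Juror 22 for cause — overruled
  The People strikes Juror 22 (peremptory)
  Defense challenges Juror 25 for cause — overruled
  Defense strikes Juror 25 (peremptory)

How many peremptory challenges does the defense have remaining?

1

Defense allotment: 8.
Defense peremptories used: #11, #18, #21, #1, #2, #23, #25 — 7 (for-cause on #23, #22, #25 don't count).
Remaining: 8 − 7 = 1.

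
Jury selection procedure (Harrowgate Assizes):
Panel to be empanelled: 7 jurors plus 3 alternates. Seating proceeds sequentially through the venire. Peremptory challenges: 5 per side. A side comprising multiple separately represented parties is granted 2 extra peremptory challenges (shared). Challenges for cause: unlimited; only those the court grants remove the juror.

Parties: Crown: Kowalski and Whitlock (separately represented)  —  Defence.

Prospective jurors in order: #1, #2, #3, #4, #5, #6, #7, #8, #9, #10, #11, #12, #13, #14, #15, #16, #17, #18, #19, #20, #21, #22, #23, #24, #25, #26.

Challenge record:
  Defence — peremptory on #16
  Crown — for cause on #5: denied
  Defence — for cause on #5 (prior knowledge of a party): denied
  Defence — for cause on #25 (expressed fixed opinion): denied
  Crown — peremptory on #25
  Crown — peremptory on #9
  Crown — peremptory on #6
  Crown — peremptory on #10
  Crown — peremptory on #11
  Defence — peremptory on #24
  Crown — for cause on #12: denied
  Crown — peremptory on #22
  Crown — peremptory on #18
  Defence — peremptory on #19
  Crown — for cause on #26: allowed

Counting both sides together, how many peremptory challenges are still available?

Crown allotment: 5 base + 2 multi-party = 7. Defence allotment: 5.
Crown peremptories used: #25, #9, #6, #10, #11, #22, #18 — 7 (for-cause on #5, #12, #26 don't count).
Defence peremptories used: #16, #24, #19 — 3 (for-cause on #5, #25 don't count).
Remaining: (7 − 7) + (5 − 3) = 2.

2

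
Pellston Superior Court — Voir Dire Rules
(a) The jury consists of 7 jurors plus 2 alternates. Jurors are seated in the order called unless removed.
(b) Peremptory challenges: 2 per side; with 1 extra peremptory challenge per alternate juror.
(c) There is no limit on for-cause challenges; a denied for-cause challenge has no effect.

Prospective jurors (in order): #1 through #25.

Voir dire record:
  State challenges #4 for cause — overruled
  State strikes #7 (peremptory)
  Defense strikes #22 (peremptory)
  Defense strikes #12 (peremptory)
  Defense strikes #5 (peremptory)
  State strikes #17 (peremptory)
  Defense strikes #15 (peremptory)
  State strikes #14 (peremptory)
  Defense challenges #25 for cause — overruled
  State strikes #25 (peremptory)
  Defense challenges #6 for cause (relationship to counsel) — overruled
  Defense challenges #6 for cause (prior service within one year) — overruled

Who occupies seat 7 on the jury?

9

Removed: #5, #7, #12, #14, #15, #17, #22, #25. (#4, #6 stay — for-cause denied.)
Seating in order: seats 1–7 → #1, #2, #3, #4, #6, #8, #9; alternates → #10, #11.
So seat 7 is #9.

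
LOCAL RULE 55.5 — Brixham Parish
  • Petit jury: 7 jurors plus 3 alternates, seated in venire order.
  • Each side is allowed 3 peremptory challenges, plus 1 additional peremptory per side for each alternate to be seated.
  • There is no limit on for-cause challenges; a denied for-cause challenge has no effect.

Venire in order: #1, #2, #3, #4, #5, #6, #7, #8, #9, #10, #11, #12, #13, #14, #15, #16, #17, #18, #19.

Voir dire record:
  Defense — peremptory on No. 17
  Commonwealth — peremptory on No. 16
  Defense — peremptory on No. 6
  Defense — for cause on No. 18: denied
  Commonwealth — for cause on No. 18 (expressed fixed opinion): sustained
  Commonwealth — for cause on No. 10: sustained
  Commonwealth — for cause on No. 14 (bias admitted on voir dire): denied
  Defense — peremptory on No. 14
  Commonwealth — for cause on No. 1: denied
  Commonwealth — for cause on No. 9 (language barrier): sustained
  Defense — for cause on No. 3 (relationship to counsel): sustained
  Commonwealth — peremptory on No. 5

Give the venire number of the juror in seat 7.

Removed: #3, #5, #6, #9, #10, #14, #16, #17, #18. (#1 stays — for-cause denied.)
Seating in order: seats 1–7 → #1, #2, #4, #7, #8, #11, #12; alternates → #13, #15, #19.
So seat 7 is #12.

12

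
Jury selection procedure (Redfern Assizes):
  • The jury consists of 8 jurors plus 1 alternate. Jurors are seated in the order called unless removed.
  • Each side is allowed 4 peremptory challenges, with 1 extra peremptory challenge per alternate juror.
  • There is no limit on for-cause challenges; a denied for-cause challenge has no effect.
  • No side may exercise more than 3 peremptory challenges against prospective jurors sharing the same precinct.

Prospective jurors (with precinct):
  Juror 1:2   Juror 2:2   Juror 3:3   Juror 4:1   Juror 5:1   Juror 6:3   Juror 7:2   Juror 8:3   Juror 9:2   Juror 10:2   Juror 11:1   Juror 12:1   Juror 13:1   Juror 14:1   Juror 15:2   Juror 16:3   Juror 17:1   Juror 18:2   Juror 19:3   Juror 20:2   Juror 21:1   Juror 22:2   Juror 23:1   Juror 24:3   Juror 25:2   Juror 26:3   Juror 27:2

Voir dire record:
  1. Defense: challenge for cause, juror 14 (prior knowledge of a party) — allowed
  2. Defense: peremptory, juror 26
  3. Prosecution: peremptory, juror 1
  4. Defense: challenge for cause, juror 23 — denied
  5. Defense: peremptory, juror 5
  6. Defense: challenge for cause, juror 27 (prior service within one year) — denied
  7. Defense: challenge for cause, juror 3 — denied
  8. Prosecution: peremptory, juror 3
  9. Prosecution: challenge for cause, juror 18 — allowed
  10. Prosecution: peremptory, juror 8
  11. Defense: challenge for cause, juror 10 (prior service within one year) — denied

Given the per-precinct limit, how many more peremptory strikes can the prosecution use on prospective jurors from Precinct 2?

Prosecution peremptories so far: #1, #3, #8 — 3 of 5 used, 2 left overall.
Against Precinct 2: #1 — 1 used; per-precinct cap 3 leaves 2.
Binding limit: min(2, 2) = 2.

2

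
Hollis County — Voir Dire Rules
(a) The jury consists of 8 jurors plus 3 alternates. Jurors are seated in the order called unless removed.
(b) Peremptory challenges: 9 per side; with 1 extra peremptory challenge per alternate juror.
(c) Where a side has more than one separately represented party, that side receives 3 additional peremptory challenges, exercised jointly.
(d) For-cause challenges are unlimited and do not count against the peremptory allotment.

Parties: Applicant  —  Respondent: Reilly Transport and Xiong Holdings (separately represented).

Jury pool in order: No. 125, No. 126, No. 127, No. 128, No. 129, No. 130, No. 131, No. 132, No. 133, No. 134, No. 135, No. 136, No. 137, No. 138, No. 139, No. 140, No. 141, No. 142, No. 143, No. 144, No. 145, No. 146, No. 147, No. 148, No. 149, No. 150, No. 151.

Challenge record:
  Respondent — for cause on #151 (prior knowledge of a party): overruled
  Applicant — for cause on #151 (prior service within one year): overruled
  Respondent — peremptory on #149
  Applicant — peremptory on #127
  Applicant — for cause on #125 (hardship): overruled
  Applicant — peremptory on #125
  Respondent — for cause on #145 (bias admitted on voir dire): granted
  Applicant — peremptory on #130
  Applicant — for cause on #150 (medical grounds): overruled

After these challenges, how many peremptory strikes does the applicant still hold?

Applicant allotment: 9 base + 1 × 3 alternates = 12.
Applicant peremptories used: #127, #125, #130 — 3 (for-cause on #151, #125, #150 don't count).
Remaining: 12 − 3 = 9.

9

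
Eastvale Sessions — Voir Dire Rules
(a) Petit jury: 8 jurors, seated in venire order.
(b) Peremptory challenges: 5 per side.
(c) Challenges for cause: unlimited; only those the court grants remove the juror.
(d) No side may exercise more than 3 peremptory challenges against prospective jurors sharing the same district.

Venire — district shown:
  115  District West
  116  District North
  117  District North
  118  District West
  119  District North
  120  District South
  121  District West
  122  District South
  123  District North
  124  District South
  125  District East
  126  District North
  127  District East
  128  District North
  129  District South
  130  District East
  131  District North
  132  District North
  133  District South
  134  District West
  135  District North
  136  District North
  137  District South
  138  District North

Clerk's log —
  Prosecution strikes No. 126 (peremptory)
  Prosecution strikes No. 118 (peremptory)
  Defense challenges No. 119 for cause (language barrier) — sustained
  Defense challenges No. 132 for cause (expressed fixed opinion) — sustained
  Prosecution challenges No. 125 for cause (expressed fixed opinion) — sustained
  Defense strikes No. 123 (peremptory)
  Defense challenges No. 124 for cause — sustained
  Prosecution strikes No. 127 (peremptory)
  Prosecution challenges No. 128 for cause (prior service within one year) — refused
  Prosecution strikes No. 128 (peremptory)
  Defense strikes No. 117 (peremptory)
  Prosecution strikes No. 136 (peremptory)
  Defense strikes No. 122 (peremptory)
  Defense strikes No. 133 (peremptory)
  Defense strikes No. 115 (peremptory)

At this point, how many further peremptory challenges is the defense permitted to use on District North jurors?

0

Defense peremptories so far: #123, #117, #122, #133, #115 — 5 of 5 used, 0 left overall.
Against District North: #123, #117 — 2 used; per-district cap 3 leaves 1.
Binding limit: min(0, 1) = 0.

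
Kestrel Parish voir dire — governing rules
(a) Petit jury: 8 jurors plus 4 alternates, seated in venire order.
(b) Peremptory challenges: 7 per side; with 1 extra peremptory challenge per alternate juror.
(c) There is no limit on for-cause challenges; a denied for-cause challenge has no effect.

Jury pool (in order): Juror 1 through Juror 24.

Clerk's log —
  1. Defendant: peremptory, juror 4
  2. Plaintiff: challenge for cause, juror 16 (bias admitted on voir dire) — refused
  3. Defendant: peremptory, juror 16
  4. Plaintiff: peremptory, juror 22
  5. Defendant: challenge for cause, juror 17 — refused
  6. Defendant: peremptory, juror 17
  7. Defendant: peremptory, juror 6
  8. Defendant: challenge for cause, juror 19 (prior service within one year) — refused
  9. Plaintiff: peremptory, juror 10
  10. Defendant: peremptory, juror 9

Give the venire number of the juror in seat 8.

12

Removed: #4, #6, #9, #10, #16, #17, #22. (#19 stays — for-cause denied.)
Seating in order: seats 1–8 → #1, #2, #3, #5, #7, #8, #11, #12; alternates → #13, #14, #15, #18.
So seat 8 is #12.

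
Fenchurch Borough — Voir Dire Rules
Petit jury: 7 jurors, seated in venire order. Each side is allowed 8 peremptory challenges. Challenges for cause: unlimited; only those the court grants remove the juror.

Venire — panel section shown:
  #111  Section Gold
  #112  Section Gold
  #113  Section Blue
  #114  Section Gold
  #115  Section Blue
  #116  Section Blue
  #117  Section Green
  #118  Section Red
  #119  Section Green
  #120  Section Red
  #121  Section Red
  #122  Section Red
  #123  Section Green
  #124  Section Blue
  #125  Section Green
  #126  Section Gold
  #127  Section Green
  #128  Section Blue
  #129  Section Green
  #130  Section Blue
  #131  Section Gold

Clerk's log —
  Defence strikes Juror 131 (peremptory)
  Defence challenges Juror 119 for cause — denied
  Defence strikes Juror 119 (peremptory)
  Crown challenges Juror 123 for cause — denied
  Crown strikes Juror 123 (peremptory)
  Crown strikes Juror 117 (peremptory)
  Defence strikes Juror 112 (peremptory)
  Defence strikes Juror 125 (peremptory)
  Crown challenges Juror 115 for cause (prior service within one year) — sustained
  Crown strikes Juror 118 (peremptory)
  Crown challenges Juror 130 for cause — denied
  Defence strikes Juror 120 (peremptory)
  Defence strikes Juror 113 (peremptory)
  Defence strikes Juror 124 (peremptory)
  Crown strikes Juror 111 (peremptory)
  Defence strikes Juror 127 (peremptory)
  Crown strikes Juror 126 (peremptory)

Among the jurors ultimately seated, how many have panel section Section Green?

Removed: #111, #112, #113, #115, #117, #118, #119, #120, #123, #124, #125, #126, #127, #131.
Seated jurors 1–7: #114, #116, #121, #122, #128, #129, #130.
Of those, in Section Green: #129 → 1.

1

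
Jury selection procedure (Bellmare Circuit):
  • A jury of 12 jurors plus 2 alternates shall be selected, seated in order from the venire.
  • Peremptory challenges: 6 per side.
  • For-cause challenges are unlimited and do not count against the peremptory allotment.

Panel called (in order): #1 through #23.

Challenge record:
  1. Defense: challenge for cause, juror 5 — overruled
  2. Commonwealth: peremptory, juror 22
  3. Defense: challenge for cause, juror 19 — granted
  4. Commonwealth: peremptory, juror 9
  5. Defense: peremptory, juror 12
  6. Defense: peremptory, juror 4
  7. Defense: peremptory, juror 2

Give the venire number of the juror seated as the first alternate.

17

Removed: #2, #4, #9, #12, #19, #22. (#5 stays — for-cause denied.)
Filling seats in venire order through position 13: #1, #3, #5, #6, #7, #8, #10, #11, #13, #14, #15, #16, #17.
So alternate 1 is #17.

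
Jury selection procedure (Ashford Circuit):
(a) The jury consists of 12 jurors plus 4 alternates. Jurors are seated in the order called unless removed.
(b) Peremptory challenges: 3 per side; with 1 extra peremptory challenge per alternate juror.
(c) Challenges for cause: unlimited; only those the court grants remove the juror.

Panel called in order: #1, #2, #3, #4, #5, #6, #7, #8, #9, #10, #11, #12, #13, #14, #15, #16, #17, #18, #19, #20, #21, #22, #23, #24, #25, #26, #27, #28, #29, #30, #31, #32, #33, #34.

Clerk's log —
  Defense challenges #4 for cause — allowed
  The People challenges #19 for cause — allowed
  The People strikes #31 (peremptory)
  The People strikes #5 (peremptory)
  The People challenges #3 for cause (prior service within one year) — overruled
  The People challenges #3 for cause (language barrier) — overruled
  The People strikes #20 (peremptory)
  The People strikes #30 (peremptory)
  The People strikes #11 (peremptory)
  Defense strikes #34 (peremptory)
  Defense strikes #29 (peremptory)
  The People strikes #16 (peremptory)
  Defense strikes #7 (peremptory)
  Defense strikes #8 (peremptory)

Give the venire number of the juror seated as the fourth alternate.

Removed: #4, #5, #7, #8, #11, #16, #19, #20, #29, #30, #31, #34. (#3 stays — for-cause denied.)
Filling seats in venire order through position 16: #1, #2, #3, #6, #9, #10, #12, #13, #14, #15, #17, #18, #21, #22, #23, #24.
So alternate 4 is #24.

24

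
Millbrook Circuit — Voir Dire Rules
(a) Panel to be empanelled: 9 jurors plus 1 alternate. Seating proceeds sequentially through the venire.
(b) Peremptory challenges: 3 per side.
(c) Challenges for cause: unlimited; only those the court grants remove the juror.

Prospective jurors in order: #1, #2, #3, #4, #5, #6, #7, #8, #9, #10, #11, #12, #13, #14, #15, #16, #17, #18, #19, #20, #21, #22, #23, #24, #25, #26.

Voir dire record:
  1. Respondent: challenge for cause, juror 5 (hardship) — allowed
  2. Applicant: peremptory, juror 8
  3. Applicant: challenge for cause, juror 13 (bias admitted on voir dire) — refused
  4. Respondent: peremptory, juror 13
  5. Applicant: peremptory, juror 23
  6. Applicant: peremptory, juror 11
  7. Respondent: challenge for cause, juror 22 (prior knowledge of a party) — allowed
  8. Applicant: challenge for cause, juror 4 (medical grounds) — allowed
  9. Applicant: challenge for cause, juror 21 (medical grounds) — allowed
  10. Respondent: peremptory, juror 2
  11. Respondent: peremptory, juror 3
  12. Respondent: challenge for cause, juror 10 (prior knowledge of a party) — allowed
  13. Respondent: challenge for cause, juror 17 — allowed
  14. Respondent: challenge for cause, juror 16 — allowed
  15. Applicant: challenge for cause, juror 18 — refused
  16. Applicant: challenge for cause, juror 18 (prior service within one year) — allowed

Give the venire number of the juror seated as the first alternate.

24

Removed: #2, #3, #4, #5, #8, #10, #11, #13, #16, #17, #18, #21, #22, #23.
Seating in order: seats 1–9 → #1, #6, #7, #9, #12, #14, #15, #19, #20; alternates → #24.
So alternate 1 is #24.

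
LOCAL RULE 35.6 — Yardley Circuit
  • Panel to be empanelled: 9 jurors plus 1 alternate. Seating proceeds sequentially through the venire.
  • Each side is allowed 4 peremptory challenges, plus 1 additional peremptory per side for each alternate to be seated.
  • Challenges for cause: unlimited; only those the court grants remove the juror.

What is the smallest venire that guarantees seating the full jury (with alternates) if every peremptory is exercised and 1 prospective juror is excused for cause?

Seats to fill: 9 + 1 alternates = 10.
Peremptories: 4 + 1×1 = 5 per side × 2 sides = 10.
For-cause removals: 1.
Minimum venire: 10 + 10 + 1 = 21.

21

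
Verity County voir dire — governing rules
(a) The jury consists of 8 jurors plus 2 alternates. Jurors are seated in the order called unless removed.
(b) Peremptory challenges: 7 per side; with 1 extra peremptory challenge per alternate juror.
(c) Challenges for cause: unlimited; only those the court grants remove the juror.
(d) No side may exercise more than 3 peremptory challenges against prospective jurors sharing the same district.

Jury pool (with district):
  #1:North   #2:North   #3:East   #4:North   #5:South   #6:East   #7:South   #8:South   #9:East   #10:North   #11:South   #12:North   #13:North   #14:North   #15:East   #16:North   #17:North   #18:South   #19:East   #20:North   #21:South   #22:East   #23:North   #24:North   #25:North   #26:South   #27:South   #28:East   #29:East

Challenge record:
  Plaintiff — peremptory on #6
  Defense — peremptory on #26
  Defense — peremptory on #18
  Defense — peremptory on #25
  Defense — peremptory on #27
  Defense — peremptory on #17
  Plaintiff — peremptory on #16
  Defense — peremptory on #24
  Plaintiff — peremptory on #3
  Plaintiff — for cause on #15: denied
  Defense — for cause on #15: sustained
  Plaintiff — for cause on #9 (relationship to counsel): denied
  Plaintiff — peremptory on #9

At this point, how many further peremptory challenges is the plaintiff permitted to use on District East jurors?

0

Plaintiff peremptories so far: #6, #16, #3, #9 — 4 of 9 used, 5 left overall.
Against District East: #6, #3, #9 — 3 used; per-district cap 3 leaves 0.
Binding limit: min(5, 0) = 0.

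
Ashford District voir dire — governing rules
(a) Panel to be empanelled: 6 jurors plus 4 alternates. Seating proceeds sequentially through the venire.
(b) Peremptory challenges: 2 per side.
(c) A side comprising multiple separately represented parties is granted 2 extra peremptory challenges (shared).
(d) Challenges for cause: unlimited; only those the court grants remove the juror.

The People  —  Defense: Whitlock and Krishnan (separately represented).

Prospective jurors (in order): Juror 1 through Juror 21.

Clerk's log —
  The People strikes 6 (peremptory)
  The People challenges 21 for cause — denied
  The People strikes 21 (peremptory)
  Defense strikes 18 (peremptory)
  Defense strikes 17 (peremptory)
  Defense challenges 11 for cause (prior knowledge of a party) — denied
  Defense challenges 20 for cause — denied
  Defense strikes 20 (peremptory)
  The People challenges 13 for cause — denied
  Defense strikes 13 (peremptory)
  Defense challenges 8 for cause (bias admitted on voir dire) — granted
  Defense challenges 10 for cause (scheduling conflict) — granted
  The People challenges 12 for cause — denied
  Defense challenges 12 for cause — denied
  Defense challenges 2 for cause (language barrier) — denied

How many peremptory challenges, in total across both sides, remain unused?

0

The People allotment: 2. Defense allotment: 2 base + 2 multi-party = 4.
The People peremptories used: #6, #21 — 2 (for-cause on #21, #13, #12 don't count).
Defense peremptories used: #18, #17, #20, #13 — 4 (for-cause on #11, #20, #8, #10, #12, #2 don't count).
Remaining: (2 − 2) + (4 − 4) = 0.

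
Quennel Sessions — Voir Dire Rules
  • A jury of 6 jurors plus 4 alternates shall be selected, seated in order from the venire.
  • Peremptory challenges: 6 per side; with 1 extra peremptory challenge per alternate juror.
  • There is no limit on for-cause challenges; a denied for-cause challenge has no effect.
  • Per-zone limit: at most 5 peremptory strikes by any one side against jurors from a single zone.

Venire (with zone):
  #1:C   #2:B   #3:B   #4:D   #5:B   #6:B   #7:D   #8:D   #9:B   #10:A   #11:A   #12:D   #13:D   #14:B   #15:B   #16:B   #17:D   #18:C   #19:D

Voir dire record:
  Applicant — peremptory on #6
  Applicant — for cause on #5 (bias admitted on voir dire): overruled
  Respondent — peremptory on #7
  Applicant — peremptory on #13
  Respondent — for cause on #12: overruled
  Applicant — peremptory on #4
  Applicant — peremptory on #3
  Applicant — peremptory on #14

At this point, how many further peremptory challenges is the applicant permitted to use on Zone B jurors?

Applicant peremptories so far: #6, #13, #4, #3, #14 — 5 of 10 used, 5 left overall.
Against Zone B: #6, #3, #14 — 3 used; per-zone cap 5 leaves 2.
Binding limit: min(5, 2) = 2.

2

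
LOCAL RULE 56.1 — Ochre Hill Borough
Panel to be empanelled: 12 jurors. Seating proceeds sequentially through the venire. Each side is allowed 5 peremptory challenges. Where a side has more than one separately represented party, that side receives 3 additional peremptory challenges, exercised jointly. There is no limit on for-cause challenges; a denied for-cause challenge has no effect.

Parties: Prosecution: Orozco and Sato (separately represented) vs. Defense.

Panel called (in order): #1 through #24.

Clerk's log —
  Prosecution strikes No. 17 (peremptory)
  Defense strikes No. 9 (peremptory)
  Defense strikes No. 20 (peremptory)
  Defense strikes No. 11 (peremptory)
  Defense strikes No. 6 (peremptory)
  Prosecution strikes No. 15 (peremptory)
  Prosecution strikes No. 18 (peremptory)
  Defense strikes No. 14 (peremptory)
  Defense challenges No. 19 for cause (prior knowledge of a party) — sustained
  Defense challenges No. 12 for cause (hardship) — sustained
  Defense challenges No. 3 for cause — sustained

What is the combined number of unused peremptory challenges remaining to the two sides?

5

Prosecution allotment: 5 base + 3 multi-party = 8. Defense allotment: 5.
Prosecution peremptories used: #17, #15, #18 — 3.
Defense peremptories used: #9, #20, #11, #6, #14 — 5 (for-cause on #19, #12, #3 don't count).
Remaining: (8 − 3) + (5 − 5) = 5.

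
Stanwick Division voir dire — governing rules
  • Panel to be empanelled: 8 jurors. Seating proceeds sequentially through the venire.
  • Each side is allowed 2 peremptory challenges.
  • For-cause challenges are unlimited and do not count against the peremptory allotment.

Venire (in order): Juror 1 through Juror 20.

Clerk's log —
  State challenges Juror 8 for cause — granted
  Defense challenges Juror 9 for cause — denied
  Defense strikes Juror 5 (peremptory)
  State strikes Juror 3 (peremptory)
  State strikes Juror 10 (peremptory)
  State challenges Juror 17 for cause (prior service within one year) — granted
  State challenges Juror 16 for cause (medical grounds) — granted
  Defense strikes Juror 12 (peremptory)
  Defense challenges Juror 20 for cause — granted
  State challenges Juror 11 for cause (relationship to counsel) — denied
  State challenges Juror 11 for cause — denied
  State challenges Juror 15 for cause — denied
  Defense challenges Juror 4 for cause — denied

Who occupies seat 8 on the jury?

13

Removed: #3, #5, #8, #10, #12, #16, #17, #20. (#4, #9, #11, #15 stay — for-cause denied.)
Seating in order: seats 1–8 → #1, #2, #4, #6, #7, #9, #11, #13.
So seat 8 is #13.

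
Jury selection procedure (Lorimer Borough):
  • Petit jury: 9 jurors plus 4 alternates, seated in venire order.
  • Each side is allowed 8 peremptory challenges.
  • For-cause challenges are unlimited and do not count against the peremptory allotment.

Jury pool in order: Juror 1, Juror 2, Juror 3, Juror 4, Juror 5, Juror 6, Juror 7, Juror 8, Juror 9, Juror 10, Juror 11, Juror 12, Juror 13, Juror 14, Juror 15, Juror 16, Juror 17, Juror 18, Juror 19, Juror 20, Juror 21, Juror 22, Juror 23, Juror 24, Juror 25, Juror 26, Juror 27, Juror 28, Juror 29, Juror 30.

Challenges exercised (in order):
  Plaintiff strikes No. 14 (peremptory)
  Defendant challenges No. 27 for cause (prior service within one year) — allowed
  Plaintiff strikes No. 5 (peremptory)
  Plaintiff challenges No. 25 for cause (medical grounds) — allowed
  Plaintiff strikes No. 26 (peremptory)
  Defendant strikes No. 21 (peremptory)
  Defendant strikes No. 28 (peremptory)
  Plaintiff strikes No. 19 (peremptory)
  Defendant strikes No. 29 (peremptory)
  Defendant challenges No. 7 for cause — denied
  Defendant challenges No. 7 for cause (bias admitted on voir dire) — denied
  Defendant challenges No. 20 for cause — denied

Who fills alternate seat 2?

Removed: #5, #14, #19, #21, #25, #26, #27, #28, #29. (#7, #20 stay — for-cause denied.)
Seating in order: seats 1–9 → #1, #2, #3, #4, #6, #7, #8, #9, #10; alternates → #11, #12, #13, #15.
So alternate 2 is #12.

12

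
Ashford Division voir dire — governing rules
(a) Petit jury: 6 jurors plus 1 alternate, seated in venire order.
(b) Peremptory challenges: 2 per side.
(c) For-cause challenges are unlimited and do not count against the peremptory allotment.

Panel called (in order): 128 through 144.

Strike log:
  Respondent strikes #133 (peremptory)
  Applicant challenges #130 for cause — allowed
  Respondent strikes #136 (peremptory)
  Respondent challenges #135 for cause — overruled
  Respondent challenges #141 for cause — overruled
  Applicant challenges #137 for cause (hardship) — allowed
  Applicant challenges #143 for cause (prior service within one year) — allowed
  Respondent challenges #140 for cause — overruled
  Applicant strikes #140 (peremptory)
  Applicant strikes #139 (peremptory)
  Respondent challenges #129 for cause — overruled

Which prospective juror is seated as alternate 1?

Removed: #130, #133, #136, #137, #139, #140, #143. (#129, #135, #141 stay — for-cause denied.)
Seating in order: seats 1–6 → #128, #129, #131, #132, #134, #135; alternates → #138.
So alternate 1 is #138.

138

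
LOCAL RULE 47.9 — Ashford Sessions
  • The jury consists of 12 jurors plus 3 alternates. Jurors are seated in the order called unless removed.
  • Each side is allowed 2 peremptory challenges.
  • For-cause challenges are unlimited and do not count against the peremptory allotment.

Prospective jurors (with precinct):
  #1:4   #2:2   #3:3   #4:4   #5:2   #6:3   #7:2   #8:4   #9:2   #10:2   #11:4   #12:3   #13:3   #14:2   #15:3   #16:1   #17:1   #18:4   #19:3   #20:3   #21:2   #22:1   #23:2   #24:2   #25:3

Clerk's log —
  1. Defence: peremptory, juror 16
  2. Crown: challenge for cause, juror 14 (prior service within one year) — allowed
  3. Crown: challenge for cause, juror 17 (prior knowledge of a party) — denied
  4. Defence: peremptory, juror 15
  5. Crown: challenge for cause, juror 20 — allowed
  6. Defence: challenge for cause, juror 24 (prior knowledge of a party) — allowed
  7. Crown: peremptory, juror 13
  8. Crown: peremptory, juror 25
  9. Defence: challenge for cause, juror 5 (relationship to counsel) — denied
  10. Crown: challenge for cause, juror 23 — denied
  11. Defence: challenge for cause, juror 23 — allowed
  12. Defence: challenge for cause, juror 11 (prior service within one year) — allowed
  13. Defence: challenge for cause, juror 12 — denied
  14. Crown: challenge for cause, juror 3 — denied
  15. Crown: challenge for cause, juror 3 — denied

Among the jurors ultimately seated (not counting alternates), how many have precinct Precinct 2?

5

Removed: #11, #13, #14, #15, #16, #20, #23, #24, #25.
Seated jurors 1–12: #1, #2, #3, #4, #5, #6, #7, #8, #9, #10, #12, #17 (alternates #18, #19, #21 not counted).
Of those, in Precinct 2: #2, #5, #7, #9, #10 → 5.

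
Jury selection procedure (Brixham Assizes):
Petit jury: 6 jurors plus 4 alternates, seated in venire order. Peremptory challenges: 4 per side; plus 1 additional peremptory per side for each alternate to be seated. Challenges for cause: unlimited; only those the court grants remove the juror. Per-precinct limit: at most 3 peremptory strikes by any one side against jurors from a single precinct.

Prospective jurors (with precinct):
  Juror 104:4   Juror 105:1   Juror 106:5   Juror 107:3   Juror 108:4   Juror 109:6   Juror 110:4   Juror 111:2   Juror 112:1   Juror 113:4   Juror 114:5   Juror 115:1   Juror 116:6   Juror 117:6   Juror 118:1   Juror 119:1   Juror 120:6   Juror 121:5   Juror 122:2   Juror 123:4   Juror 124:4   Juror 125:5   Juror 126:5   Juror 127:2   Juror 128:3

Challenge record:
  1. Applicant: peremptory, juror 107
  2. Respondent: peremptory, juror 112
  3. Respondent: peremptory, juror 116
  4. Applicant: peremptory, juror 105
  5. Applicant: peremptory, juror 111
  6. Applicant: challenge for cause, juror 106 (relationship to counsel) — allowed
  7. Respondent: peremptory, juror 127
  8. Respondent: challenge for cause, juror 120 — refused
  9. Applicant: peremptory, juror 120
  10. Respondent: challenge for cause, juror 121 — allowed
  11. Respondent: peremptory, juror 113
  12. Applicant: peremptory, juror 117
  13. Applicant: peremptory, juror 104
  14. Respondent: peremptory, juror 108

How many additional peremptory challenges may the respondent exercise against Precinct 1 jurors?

Respondent peremptories so far: #112, #116, #127, #113, #108 — 5 of 8 used, 3 left overall.
Against Precinct 1: #112 — 1 used; per-precinct cap 3 leaves 2.
Binding limit: min(3, 2) = 2.

2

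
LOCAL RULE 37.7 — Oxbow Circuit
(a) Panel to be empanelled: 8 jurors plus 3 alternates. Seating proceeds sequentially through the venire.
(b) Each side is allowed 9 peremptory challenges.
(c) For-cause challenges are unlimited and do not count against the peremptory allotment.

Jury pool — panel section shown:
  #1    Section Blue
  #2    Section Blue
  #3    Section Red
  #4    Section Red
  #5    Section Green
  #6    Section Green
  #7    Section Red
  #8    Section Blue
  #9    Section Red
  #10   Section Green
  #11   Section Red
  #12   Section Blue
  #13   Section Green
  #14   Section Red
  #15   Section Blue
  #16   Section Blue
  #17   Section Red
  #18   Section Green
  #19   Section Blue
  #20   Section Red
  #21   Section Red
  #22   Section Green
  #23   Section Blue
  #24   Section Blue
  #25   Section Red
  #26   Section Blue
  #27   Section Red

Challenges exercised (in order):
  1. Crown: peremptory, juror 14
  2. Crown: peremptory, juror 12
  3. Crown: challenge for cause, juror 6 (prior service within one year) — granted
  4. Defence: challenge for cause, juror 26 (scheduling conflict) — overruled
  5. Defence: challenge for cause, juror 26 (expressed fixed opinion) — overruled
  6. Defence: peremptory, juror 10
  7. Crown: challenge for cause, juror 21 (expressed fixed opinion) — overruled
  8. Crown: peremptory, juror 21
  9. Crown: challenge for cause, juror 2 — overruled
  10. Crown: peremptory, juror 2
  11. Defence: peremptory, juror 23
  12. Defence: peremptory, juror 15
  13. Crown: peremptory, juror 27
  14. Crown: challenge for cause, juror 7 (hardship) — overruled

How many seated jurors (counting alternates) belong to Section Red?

Removed: #2, #6, #10, #12, #14, #15, #21, #23, #27.
Seated (11 incl. alternates): #1, #3, #4, #5, #7, #8, #9, #11, #13, #16, #17.
Of those, in Section Red: #3, #4, #7, #9, #11, #17 → 6.

6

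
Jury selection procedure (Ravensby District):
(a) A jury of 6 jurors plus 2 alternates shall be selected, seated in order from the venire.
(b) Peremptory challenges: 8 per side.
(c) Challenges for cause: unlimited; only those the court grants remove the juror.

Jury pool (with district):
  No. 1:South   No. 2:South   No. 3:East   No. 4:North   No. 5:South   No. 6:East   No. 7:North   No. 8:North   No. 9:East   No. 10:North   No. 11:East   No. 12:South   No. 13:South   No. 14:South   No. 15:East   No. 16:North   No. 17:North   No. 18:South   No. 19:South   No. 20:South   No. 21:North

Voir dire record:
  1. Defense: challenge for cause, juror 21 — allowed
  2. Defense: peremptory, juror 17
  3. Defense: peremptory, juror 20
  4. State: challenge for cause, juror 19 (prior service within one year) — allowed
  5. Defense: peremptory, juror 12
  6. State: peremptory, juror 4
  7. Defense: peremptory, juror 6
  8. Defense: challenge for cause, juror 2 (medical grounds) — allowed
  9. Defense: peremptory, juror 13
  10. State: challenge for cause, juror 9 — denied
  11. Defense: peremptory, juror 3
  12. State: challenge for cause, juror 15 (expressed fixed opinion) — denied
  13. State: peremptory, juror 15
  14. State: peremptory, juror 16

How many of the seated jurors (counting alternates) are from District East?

2

Removed: #2, #3, #4, #6, #12, #13, #15, #16, #17, #19, #20, #21.
Seated (8 incl. alternates): #1, #5, #7, #8, #9, #10, #11, #14.
Of those, in District East: #9, #11 → 2.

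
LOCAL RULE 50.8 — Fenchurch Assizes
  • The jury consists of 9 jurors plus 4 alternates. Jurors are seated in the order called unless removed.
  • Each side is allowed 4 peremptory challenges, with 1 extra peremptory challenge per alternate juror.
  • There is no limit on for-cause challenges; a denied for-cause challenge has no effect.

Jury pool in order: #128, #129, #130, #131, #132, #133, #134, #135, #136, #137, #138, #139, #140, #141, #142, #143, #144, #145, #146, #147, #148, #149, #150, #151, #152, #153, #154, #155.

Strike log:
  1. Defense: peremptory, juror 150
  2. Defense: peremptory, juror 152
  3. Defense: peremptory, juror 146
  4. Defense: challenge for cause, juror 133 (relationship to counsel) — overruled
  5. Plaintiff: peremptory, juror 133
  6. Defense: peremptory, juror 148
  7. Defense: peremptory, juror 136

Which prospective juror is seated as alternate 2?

140

Removed: #133, #136, #146, #148, #150, #152.
Seating in order: seats 1–9 → #128, #129, #130, #131, #132, #134, #135, #137, #138; alternates → #139, #140, #141, #142.
So alternate 2 is #140.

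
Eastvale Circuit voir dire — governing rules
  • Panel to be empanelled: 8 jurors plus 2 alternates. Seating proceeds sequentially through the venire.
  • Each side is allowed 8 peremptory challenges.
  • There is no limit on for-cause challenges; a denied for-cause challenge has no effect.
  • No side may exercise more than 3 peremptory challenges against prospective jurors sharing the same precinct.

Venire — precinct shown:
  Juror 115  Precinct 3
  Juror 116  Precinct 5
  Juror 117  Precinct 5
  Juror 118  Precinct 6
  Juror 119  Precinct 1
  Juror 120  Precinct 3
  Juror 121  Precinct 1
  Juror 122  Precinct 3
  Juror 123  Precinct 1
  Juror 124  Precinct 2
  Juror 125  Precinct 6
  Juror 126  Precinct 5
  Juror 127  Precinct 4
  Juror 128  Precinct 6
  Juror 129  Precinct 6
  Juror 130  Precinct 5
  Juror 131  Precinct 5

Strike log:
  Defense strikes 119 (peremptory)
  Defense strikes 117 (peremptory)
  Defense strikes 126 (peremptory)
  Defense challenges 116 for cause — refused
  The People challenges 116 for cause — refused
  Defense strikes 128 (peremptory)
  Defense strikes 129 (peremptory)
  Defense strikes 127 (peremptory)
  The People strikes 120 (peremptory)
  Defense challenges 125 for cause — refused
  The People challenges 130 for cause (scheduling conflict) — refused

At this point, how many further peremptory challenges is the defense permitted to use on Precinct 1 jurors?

Defense peremptories so far: #119, #117, #126, #128, #129, #127 — 6 of 8 used, 2 left overall.
Against Precinct 1: #119 — 1 used; per-precinct cap 3 leaves 2.
Binding limit: min(2, 2) = 2.

2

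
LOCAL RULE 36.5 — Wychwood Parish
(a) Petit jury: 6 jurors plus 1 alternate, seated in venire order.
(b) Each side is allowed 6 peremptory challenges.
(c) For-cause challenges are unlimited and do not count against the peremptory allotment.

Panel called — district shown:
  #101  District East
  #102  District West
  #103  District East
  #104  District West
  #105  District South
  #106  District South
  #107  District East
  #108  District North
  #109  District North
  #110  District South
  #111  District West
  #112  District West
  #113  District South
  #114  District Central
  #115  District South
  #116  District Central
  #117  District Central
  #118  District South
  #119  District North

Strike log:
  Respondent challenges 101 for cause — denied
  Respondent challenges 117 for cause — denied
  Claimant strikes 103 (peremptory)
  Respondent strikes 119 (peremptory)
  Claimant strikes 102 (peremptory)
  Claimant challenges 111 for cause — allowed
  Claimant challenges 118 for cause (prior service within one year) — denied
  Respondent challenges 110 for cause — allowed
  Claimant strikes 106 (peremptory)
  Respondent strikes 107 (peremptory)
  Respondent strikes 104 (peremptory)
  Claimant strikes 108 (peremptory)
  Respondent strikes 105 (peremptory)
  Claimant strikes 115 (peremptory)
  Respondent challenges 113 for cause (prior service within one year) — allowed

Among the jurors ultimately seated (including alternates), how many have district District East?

Removed: #102, #103, #104, #105, #106, #107, #108, #110, #111, #113, #115, #119.
Seated (7 incl. alternates): #101, #109, #112, #114, #116, #117, #118.
Of those, in District East: #101 → 1.

1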